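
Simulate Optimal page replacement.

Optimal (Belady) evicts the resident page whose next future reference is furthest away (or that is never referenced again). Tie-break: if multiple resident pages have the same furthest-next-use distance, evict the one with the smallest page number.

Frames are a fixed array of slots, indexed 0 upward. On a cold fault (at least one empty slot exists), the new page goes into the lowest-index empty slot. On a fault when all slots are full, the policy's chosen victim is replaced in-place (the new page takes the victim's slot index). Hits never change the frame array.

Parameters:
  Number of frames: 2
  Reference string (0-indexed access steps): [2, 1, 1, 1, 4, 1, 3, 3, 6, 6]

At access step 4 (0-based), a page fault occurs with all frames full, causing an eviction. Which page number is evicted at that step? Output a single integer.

Step 0: ref 2 -> FAULT, frames=[2,-]
Step 1: ref 1 -> FAULT, frames=[2,1]
Step 2: ref 1 -> HIT, frames=[2,1]
Step 3: ref 1 -> HIT, frames=[2,1]
Step 4: ref 4 -> FAULT, evict 2, frames=[4,1]
At step 4: evicted page 2

Answer: 2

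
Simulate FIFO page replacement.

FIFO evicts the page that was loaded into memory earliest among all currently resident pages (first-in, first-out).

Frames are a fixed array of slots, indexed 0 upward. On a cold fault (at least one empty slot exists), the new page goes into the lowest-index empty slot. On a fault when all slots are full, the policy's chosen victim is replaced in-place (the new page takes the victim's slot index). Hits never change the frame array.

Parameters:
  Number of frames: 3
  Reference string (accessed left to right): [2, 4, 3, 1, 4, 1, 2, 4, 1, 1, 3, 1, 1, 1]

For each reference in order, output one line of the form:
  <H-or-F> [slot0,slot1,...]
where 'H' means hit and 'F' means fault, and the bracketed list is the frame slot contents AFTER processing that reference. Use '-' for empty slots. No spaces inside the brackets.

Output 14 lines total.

F [2,-,-]
F [2,4,-]
F [2,4,3]
F [1,4,3]
H [1,4,3]
H [1,4,3]
F [1,2,3]
F [1,2,4]
H [1,2,4]
H [1,2,4]
F [3,2,4]
F [3,1,4]
H [3,1,4]
H [3,1,4]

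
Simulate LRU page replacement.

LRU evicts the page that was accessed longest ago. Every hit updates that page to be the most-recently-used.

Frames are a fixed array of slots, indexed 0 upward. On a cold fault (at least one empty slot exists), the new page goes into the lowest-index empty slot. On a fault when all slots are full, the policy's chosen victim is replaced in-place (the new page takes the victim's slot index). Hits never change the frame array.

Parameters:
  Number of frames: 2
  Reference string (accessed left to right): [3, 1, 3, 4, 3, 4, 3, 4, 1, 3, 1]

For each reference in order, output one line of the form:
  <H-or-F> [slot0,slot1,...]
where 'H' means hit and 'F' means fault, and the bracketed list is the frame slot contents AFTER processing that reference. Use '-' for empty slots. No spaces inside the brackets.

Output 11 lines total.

F [3,-]
F [3,1]
H [3,1]
F [3,4]
H [3,4]
H [3,4]
H [3,4]
H [3,4]
F [1,4]
F [1,3]
H [1,3]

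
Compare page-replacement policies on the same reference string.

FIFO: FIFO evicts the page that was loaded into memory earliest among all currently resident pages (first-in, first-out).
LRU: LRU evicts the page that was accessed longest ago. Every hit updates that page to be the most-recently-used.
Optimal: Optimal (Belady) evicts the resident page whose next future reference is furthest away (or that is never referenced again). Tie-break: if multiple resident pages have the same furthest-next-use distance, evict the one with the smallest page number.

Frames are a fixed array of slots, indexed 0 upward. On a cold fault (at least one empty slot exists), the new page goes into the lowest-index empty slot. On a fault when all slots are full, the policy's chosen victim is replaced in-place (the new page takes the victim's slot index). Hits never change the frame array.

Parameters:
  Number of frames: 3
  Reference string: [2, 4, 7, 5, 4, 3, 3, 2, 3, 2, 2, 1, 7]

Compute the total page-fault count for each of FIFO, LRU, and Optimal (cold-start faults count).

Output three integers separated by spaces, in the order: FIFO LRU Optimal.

--- FIFO ---
  step 0: ref 2 -> FAULT, frames=[2,-,-] (faults so far: 1)
  step 1: ref 4 -> FAULT, frames=[2,4,-] (faults so far: 2)
  step 2: ref 7 -> FAULT, frames=[2,4,7] (faults so far: 3)
  step 3: ref 5 -> FAULT, evict 2, frames=[5,4,7] (faults so far: 4)
  step 4: ref 4 -> HIT, frames=[5,4,7] (faults so far: 4)
  step 5: ref 3 -> FAULT, evict 4, frames=[5,3,7] (faults so far: 5)
  step 6: ref 3 -> HIT, frames=[5,3,7] (faults so far: 5)
  step 7: ref 2 -> FAULT, evict 7, frames=[5,3,2] (faults so far: 6)
  step 8: ref 3 -> HIT, frames=[5,3,2] (faults so far: 6)
  step 9: ref 2 -> HIT, frames=[5,3,2] (faults so far: 6)
  step 10: ref 2 -> HIT, frames=[5,3,2] (faults so far: 6)
  step 11: ref 1 -> FAULT, evict 5, frames=[1,3,2] (faults so far: 7)
  step 12: ref 7 -> FAULT, evict 3, frames=[1,7,2] (faults so far: 8)
  FIFO total faults: 8
--- LRU ---
  step 0: ref 2 -> FAULT, frames=[2,-,-] (faults so far: 1)
  step 1: ref 4 -> FAULT, frames=[2,4,-] (faults so far: 2)
  step 2: ref 7 -> FAULT, frames=[2,4,7] (faults so far: 3)
  step 3: ref 5 -> FAULT, evict 2, frames=[5,4,7] (faults so far: 4)
  step 4: ref 4 -> HIT, frames=[5,4,7] (faults so far: 4)
  step 5: ref 3 -> FAULT, evict 7, frames=[5,4,3] (faults so far: 5)
  step 6: ref 3 -> HIT, frames=[5,4,3] (faults so far: 5)
  step 7: ref 2 -> FAULT, evict 5, frames=[2,4,3] (faults so far: 6)
  step 8: ref 3 -> HIT, frames=[2,4,3] (faults so far: 6)
  step 9: ref 2 -> HIT, frames=[2,4,3] (faults so far: 6)
  step 10: ref 2 -> HIT, frames=[2,4,3] (faults so far: 6)
  step 11: ref 1 -> FAULT, evict 4, frames=[2,1,3] (faults so far: 7)
  step 12: ref 7 -> FAULT, evict 3, frames=[2,1,7] (faults so far: 8)
  LRU total faults: 8
--- Optimal ---
  step 0: ref 2 -> FAULT, frames=[2,-,-] (faults so far: 1)
  step 1: ref 4 -> FAULT, frames=[2,4,-] (faults so far: 2)
  step 2: ref 7 -> FAULT, frames=[2,4,7] (faults so far: 3)
  step 3: ref 5 -> FAULT, evict 7, frames=[2,4,5] (faults so far: 4)
  step 4: ref 4 -> HIT, frames=[2,4,5] (faults so far: 4)
  step 5: ref 3 -> FAULT, evict 4, frames=[2,3,5] (faults so far: 5)
  step 6: ref 3 -> HIT, frames=[2,3,5] (faults so far: 5)
  step 7: ref 2 -> HIT, frames=[2,3,5] (faults so far: 5)
  step 8: ref 3 -> HIT, frames=[2,3,5] (faults so far: 5)
  step 9: ref 2 -> HIT, frames=[2,3,5] (faults so far: 5)
  step 10: ref 2 -> HIT, frames=[2,3,5] (faults so far: 5)
  step 11: ref 1 -> FAULT, evict 2, frames=[1,3,5] (faults so far: 6)
  step 12: ref 7 -> FAULT, evict 1, frames=[7,3,5] (faults so far: 7)
  Optimal total faults: 7

Answer: 8 8 7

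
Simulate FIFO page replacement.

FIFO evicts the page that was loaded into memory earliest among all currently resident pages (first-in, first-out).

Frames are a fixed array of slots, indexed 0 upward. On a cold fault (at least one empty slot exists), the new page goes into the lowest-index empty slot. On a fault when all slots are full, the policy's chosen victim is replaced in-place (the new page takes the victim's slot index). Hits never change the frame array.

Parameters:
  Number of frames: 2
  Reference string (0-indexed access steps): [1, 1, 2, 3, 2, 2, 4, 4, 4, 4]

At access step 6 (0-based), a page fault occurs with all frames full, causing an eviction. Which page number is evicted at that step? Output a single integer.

Answer: 2

Derivation:
Step 0: ref 1 -> FAULT, frames=[1,-]
Step 1: ref 1 -> HIT, frames=[1,-]
Step 2: ref 2 -> FAULT, frames=[1,2]
Step 3: ref 3 -> FAULT, evict 1, frames=[3,2]
Step 4: ref 2 -> HIT, frames=[3,2]
Step 5: ref 2 -> HIT, frames=[3,2]
Step 6: ref 4 -> FAULT, evict 2, frames=[3,4]
At step 6: evicted page 2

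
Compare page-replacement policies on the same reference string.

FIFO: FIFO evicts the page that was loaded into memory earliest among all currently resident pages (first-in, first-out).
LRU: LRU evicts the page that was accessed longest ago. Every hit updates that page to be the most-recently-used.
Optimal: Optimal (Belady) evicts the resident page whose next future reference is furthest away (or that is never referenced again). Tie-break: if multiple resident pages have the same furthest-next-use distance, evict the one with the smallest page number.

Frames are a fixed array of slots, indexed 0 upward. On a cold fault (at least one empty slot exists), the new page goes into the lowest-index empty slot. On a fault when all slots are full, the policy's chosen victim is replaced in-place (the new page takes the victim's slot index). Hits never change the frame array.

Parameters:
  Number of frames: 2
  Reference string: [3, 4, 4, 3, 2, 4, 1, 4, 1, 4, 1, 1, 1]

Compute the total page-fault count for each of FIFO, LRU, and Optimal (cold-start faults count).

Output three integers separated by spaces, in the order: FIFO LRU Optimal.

--- FIFO ---
  step 0: ref 3 -> FAULT, frames=[3,-] (faults so far: 1)
  step 1: ref 4 -> FAULT, frames=[3,4] (faults so far: 2)
  step 2: ref 4 -> HIT, frames=[3,4] (faults so far: 2)
  step 3: ref 3 -> HIT, frames=[3,4] (faults so far: 2)
  step 4: ref 2 -> FAULT, evict 3, frames=[2,4] (faults so far: 3)
  step 5: ref 4 -> HIT, frames=[2,4] (faults so far: 3)
  step 6: ref 1 -> FAULT, evict 4, frames=[2,1] (faults so far: 4)
  step 7: ref 4 -> FAULT, evict 2, frames=[4,1] (faults so far: 5)
  step 8: ref 1 -> HIT, frames=[4,1] (faults so far: 5)
  step 9: ref 4 -> HIT, frames=[4,1] (faults so far: 5)
  step 10: ref 1 -> HIT, frames=[4,1] (faults so far: 5)
  step 11: ref 1 -> HIT, frames=[4,1] (faults so far: 5)
  step 12: ref 1 -> HIT, frames=[4,1] (faults so far: 5)
  FIFO total faults: 5
--- LRU ---
  step 0: ref 3 -> FAULT, frames=[3,-] (faults so far: 1)
  step 1: ref 4 -> FAULT, frames=[3,4] (faults so far: 2)
  step 2: ref 4 -> HIT, frames=[3,4] (faults so far: 2)
  step 3: ref 3 -> HIT, frames=[3,4] (faults so far: 2)
  step 4: ref 2 -> FAULT, evict 4, frames=[3,2] (faults so far: 3)
  step 5: ref 4 -> FAULT, evict 3, frames=[4,2] (faults so far: 4)
  step 6: ref 1 -> FAULT, evict 2, frames=[4,1] (faults so far: 5)
  step 7: ref 4 -> HIT, frames=[4,1] (faults so far: 5)
  step 8: ref 1 -> HIT, frames=[4,1] (faults so far: 5)
  step 9: ref 4 -> HIT, frames=[4,1] (faults so far: 5)
  step 10: ref 1 -> HIT, frames=[4,1] (faults so far: 5)
  step 11: ref 1 -> HIT, frames=[4,1] (faults so far: 5)
  step 12: ref 1 -> HIT, frames=[4,1] (faults so far: 5)
  LRU total faults: 5
--- Optimal ---
  step 0: ref 3 -> FAULT, frames=[3,-] (faults so far: 1)
  step 1: ref 4 -> FAULT, frames=[3,4] (faults so far: 2)
  step 2: ref 4 -> HIT, frames=[3,4] (faults so far: 2)
  step 3: ref 3 -> HIT, frames=[3,4] (faults so far: 2)
  step 4: ref 2 -> FAULT, evict 3, frames=[2,4] (faults so far: 3)
  step 5: ref 4 -> HIT, frames=[2,4] (faults so far: 3)
  step 6: ref 1 -> FAULT, evict 2, frames=[1,4] (faults so far: 4)
  step 7: ref 4 -> HIT, frames=[1,4] (faults so far: 4)
  step 8: ref 1 -> HIT, frames=[1,4] (faults so far: 4)
  step 9: ref 4 -> HIT, frames=[1,4] (faults so far: 4)
  step 10: ref 1 -> HIT, frames=[1,4] (faults so far: 4)
  step 11: ref 1 -> HIT, frames=[1,4] (faults so far: 4)
  step 12: ref 1 -> HIT, frames=[1,4] (faults so far: 4)
  Optimal total faults: 4

Answer: 5 5 4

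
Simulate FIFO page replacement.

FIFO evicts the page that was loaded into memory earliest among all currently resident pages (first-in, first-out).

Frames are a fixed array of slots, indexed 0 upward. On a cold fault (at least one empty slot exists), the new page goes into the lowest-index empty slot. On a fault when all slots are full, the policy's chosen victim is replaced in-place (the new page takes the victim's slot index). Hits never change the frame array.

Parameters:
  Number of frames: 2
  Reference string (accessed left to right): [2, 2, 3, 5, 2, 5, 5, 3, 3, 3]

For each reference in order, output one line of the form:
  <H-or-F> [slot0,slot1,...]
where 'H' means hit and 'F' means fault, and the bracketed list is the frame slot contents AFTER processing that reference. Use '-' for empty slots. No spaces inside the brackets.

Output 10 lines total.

F [2,-]
H [2,-]
F [2,3]
F [5,3]
F [5,2]
H [5,2]
H [5,2]
F [3,2]
H [3,2]
H [3,2]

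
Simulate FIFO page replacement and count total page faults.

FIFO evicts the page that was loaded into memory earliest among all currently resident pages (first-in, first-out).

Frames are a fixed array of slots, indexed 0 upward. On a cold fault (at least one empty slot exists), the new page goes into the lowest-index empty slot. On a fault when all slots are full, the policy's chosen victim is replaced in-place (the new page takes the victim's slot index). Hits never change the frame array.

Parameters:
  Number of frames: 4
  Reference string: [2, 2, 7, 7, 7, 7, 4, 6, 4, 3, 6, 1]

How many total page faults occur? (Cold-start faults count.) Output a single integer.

Answer: 6

Derivation:
Step 0: ref 2 → FAULT, frames=[2,-,-,-]
Step 1: ref 2 → HIT, frames=[2,-,-,-]
Step 2: ref 7 → FAULT, frames=[2,7,-,-]
Step 3: ref 7 → HIT, frames=[2,7,-,-]
Step 4: ref 7 → HIT, frames=[2,7,-,-]
Step 5: ref 7 → HIT, frames=[2,7,-,-]
Step 6: ref 4 → FAULT, frames=[2,7,4,-]
Step 7: ref 6 → FAULT, frames=[2,7,4,6]
Step 8: ref 4 → HIT, frames=[2,7,4,6]
Step 9: ref 3 → FAULT (evict 2), frames=[3,7,4,6]
Step 10: ref 6 → HIT, frames=[3,7,4,6]
Step 11: ref 1 → FAULT (evict 7), frames=[3,1,4,6]
Total faults: 6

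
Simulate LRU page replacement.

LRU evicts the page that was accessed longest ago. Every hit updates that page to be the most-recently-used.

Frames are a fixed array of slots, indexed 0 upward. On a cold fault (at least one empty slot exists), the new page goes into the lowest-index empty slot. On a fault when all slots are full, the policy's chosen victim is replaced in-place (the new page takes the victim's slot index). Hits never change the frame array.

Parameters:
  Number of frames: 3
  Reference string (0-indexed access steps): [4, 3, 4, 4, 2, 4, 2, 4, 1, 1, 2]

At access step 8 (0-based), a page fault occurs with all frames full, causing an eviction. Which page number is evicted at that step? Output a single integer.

Step 0: ref 4 -> FAULT, frames=[4,-,-]
Step 1: ref 3 -> FAULT, frames=[4,3,-]
Step 2: ref 4 -> HIT, frames=[4,3,-]
Step 3: ref 4 -> HIT, frames=[4,3,-]
Step 4: ref 2 -> FAULT, frames=[4,3,2]
Step 5: ref 4 -> HIT, frames=[4,3,2]
Step 6: ref 2 -> HIT, frames=[4,3,2]
Step 7: ref 4 -> HIT, frames=[4,3,2]
Step 8: ref 1 -> FAULT, evict 3, frames=[4,1,2]
At step 8: evicted page 3

Answer: 3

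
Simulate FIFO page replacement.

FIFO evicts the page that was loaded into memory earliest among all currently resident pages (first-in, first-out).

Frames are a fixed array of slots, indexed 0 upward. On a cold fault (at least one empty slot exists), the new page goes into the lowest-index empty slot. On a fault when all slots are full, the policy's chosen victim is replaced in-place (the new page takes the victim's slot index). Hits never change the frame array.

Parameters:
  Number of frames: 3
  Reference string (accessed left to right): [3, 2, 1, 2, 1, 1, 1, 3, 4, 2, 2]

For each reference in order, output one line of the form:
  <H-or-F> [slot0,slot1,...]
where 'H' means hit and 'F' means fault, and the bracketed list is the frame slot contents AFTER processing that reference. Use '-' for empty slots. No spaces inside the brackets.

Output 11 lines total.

F [3,-,-]
F [3,2,-]
F [3,2,1]
H [3,2,1]
H [3,2,1]
H [3,2,1]
H [3,2,1]
H [3,2,1]
F [4,2,1]
H [4,2,1]
H [4,2,1]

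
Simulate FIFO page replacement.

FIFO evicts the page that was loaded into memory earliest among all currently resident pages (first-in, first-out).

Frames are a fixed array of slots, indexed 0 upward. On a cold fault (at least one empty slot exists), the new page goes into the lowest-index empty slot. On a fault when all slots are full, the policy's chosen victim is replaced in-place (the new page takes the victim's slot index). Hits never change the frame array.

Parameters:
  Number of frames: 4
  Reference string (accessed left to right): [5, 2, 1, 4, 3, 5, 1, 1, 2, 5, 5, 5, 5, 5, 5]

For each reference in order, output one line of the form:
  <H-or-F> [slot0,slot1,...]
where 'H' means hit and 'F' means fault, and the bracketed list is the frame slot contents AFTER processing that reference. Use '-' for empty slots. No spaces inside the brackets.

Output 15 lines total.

F [5,-,-,-]
F [5,2,-,-]
F [5,2,1,-]
F [5,2,1,4]
F [3,2,1,4]
F [3,5,1,4]
H [3,5,1,4]
H [3,5,1,4]
F [3,5,2,4]
H [3,5,2,4]
H [3,5,2,4]
H [3,5,2,4]
H [3,5,2,4]
H [3,5,2,4]
H [3,5,2,4]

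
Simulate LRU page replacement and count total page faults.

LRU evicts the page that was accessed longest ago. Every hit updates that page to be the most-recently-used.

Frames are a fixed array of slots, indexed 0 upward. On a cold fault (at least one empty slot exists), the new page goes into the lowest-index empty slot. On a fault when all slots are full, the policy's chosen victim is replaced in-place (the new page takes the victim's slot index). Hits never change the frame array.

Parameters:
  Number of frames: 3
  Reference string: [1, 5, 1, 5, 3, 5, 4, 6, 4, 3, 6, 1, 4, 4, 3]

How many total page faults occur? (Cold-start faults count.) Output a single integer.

Step 0: ref 1 → FAULT, frames=[1,-,-]
Step 1: ref 5 → FAULT, frames=[1,5,-]
Step 2: ref 1 → HIT, frames=[1,5,-]
Step 3: ref 5 → HIT, frames=[1,5,-]
Step 4: ref 3 → FAULT, frames=[1,5,3]
Step 5: ref 5 → HIT, frames=[1,5,3]
Step 6: ref 4 → FAULT (evict 1), frames=[4,5,3]
Step 7: ref 6 → FAULT (evict 3), frames=[4,5,6]
Step 8: ref 4 → HIT, frames=[4,5,6]
Step 9: ref 3 → FAULT (evict 5), frames=[4,3,6]
Step 10: ref 6 → HIT, frames=[4,3,6]
Step 11: ref 1 → FAULT (evict 4), frames=[1,3,6]
Step 12: ref 4 → FAULT (evict 3), frames=[1,4,6]
Step 13: ref 4 → HIT, frames=[1,4,6]
Step 14: ref 3 → FAULT (evict 6), frames=[1,4,3]
Total faults: 9

Answer: 9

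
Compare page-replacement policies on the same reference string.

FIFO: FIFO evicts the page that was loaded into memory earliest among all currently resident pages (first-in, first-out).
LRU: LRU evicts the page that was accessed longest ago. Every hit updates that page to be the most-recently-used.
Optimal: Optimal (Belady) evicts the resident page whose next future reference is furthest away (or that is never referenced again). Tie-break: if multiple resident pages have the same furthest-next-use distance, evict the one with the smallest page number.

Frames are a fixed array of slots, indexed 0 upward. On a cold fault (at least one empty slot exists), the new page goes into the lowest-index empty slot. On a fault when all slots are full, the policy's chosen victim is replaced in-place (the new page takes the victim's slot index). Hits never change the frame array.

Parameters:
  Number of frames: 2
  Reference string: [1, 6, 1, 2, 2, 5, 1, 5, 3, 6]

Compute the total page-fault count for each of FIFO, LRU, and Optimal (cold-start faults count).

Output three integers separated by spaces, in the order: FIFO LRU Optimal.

--- FIFO ---
  step 0: ref 1 -> FAULT, frames=[1,-] (faults so far: 1)
  step 1: ref 6 -> FAULT, frames=[1,6] (faults so far: 2)
  step 2: ref 1 -> HIT, frames=[1,6] (faults so far: 2)
  step 3: ref 2 -> FAULT, evict 1, frames=[2,6] (faults so far: 3)
  step 4: ref 2 -> HIT, frames=[2,6] (faults so far: 3)
  step 5: ref 5 -> FAULT, evict 6, frames=[2,5] (faults so far: 4)
  step 6: ref 1 -> FAULT, evict 2, frames=[1,5] (faults so far: 5)
  step 7: ref 5 -> HIT, frames=[1,5] (faults so far: 5)
  step 8: ref 3 -> FAULT, evict 5, frames=[1,3] (faults so far: 6)
  step 9: ref 6 -> FAULT, evict 1, frames=[6,3] (faults so far: 7)
  FIFO total faults: 7
--- LRU ---
  step 0: ref 1 -> FAULT, frames=[1,-] (faults so far: 1)
  step 1: ref 6 -> FAULT, frames=[1,6] (faults so far: 2)
  step 2: ref 1 -> HIT, frames=[1,6] (faults so far: 2)
  step 3: ref 2 -> FAULT, evict 6, frames=[1,2] (faults so far: 3)
  step 4: ref 2 -> HIT, frames=[1,2] (faults so far: 3)
  step 5: ref 5 -> FAULT, evict 1, frames=[5,2] (faults so far: 4)
  step 6: ref 1 -> FAULT, evict 2, frames=[5,1] (faults so far: 5)
  step 7: ref 5 -> HIT, frames=[5,1] (faults so far: 5)
  step 8: ref 3 -> FAULT, evict 1, frames=[5,3] (faults so far: 6)
  step 9: ref 6 -> FAULT, evict 5, frames=[6,3] (faults so far: 7)
  LRU total faults: 7
--- Optimal ---
  step 0: ref 1 -> FAULT, frames=[1,-] (faults so far: 1)
  step 1: ref 6 -> FAULT, frames=[1,6] (faults so far: 2)
  step 2: ref 1 -> HIT, frames=[1,6] (faults so far: 2)
  step 3: ref 2 -> FAULT, evict 6, frames=[1,2] (faults so far: 3)
  step 4: ref 2 -> HIT, frames=[1,2] (faults so far: 3)
  step 5: ref 5 -> FAULT, evict 2, frames=[1,5] (faults so far: 4)
  step 6: ref 1 -> HIT, frames=[1,5] (faults so far: 4)
  step 7: ref 5 -> HIT, frames=[1,5] (faults so far: 4)
  step 8: ref 3 -> FAULT, evict 1, frames=[3,5] (faults so far: 5)
  step 9: ref 6 -> FAULT, evict 3, frames=[6,5] (faults so far: 6)
  Optimal total faults: 6

Answer: 7 7 6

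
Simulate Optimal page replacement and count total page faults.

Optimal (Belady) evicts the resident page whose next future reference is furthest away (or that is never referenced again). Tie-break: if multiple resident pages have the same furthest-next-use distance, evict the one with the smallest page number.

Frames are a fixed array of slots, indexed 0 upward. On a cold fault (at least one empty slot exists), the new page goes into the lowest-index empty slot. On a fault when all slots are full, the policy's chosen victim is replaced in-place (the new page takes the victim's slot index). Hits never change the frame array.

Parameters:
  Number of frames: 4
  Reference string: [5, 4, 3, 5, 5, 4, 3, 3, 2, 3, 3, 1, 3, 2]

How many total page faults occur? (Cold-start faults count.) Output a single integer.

Answer: 5

Derivation:
Step 0: ref 5 → FAULT, frames=[5,-,-,-]
Step 1: ref 4 → FAULT, frames=[5,4,-,-]
Step 2: ref 3 → FAULT, frames=[5,4,3,-]
Step 3: ref 5 → HIT, frames=[5,4,3,-]
Step 4: ref 5 → HIT, frames=[5,4,3,-]
Step 5: ref 4 → HIT, frames=[5,4,3,-]
Step 6: ref 3 → HIT, frames=[5,4,3,-]
Step 7: ref 3 → HIT, frames=[5,4,3,-]
Step 8: ref 2 → FAULT, frames=[5,4,3,2]
Step 9: ref 3 → HIT, frames=[5,4,3,2]
Step 10: ref 3 → HIT, frames=[5,4,3,2]
Step 11: ref 1 → FAULT (evict 4), frames=[5,1,3,2]
Step 12: ref 3 → HIT, frames=[5,1,3,2]
Step 13: ref 2 → HIT, frames=[5,1,3,2]
Total faults: 5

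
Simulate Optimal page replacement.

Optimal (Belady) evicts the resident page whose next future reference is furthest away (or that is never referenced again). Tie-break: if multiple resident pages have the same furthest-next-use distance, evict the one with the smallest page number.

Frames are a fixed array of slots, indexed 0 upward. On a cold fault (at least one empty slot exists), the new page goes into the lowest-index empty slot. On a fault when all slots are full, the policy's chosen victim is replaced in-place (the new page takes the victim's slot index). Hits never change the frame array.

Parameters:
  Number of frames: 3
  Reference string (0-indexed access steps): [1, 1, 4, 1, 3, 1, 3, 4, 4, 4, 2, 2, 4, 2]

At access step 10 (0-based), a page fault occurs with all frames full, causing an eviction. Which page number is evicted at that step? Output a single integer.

Step 0: ref 1 -> FAULT, frames=[1,-,-]
Step 1: ref 1 -> HIT, frames=[1,-,-]
Step 2: ref 4 -> FAULT, frames=[1,4,-]
Step 3: ref 1 -> HIT, frames=[1,4,-]
Step 4: ref 3 -> FAULT, frames=[1,4,3]
Step 5: ref 1 -> HIT, frames=[1,4,3]
Step 6: ref 3 -> HIT, frames=[1,4,3]
Step 7: ref 4 -> HIT, frames=[1,4,3]
Step 8: ref 4 -> HIT, frames=[1,4,3]
Step 9: ref 4 -> HIT, frames=[1,4,3]
Step 10: ref 2 -> FAULT, evict 1, frames=[2,4,3]
At step 10: evicted page 1

Answer: 1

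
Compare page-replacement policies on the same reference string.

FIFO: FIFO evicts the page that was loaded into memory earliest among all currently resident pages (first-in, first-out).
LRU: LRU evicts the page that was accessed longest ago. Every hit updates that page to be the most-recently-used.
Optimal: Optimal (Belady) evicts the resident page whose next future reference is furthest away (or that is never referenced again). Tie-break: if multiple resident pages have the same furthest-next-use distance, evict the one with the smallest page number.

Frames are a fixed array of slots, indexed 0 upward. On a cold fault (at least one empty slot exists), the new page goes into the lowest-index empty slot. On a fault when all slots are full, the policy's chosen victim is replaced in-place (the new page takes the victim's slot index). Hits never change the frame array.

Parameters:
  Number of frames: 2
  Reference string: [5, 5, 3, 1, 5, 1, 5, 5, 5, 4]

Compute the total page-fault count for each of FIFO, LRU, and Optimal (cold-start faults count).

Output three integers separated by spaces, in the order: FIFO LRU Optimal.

Answer: 5 5 4

Derivation:
--- FIFO ---
  step 0: ref 5 -> FAULT, frames=[5,-] (faults so far: 1)
  step 1: ref 5 -> HIT, frames=[5,-] (faults so far: 1)
  step 2: ref 3 -> FAULT, frames=[5,3] (faults so far: 2)
  step 3: ref 1 -> FAULT, evict 5, frames=[1,3] (faults so far: 3)
  step 4: ref 5 -> FAULT, evict 3, frames=[1,5] (faults so far: 4)
  step 5: ref 1 -> HIT, frames=[1,5] (faults so far: 4)
  step 6: ref 5 -> HIT, frames=[1,5] (faults so far: 4)
  step 7: ref 5 -> HIT, frames=[1,5] (faults so far: 4)
  step 8: ref 5 -> HIT, frames=[1,5] (faults so far: 4)
  step 9: ref 4 -> FAULT, evict 1, frames=[4,5] (faults so far: 5)
  FIFO total faults: 5
--- LRU ---
  step 0: ref 5 -> FAULT, frames=[5,-] (faults so far: 1)
  step 1: ref 5 -> HIT, frames=[5,-] (faults so far: 1)
  step 2: ref 3 -> FAULT, frames=[5,3] (faults so far: 2)
  step 3: ref 1 -> FAULT, evict 5, frames=[1,3] (faults so far: 3)
  step 4: ref 5 -> FAULT, evict 3, frames=[1,5] (faults so far: 4)
  step 5: ref 1 -> HIT, frames=[1,5] (faults so far: 4)
  step 6: ref 5 -> HIT, frames=[1,5] (faults so far: 4)
  step 7: ref 5 -> HIT, frames=[1,5] (faults so far: 4)
  step 8: ref 5 -> HIT, frames=[1,5] (faults so far: 4)
  step 9: ref 4 -> FAULT, evict 1, frames=[4,5] (faults so far: 5)
  LRU total faults: 5
--- Optimal ---
  step 0: ref 5 -> FAULT, frames=[5,-] (faults so far: 1)
  step 1: ref 5 -> HIT, frames=[5,-] (faults so far: 1)
  step 2: ref 3 -> FAULT, frames=[5,3] (faults so far: 2)
  step 3: ref 1 -> FAULT, evict 3, frames=[5,1] (faults so far: 3)
  step 4: ref 5 -> HIT, frames=[5,1] (faults so far: 3)
  step 5: ref 1 -> HIT, frames=[5,1] (faults so far: 3)
  step 6: ref 5 -> HIT, frames=[5,1] (faults so far: 3)
  step 7: ref 5 -> HIT, frames=[5,1] (faults so far: 3)
  step 8: ref 5 -> HIT, frames=[5,1] (faults so far: 3)
  step 9: ref 4 -> FAULT, evict 1, frames=[5,4] (faults so far: 4)
  Optimal total faults: 4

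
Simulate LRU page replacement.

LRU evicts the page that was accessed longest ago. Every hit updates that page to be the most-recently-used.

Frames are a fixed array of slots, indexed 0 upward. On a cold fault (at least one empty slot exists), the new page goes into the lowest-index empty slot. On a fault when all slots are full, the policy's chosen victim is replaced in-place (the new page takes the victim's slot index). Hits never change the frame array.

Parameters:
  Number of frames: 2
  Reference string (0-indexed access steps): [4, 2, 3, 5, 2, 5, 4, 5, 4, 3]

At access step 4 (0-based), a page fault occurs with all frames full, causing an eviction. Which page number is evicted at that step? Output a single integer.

Answer: 3

Derivation:
Step 0: ref 4 -> FAULT, frames=[4,-]
Step 1: ref 2 -> FAULT, frames=[4,2]
Step 2: ref 3 -> FAULT, evict 4, frames=[3,2]
Step 3: ref 5 -> FAULT, evict 2, frames=[3,5]
Step 4: ref 2 -> FAULT, evict 3, frames=[2,5]
At step 4: evicted page 3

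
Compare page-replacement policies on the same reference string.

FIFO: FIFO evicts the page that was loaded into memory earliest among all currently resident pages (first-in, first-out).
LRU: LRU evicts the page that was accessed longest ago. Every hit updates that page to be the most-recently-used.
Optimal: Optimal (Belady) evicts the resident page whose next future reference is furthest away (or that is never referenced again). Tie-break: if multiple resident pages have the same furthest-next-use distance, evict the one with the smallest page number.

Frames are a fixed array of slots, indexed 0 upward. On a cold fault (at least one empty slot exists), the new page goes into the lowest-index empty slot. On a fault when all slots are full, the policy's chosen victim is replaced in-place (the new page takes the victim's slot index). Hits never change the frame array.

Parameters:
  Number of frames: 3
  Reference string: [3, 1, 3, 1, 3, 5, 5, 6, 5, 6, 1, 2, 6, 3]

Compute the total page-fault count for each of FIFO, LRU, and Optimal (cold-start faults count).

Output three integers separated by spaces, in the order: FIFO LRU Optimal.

--- FIFO ---
  step 0: ref 3 -> FAULT, frames=[3,-,-] (faults so far: 1)
  step 1: ref 1 -> FAULT, frames=[3,1,-] (faults so far: 2)
  step 2: ref 3 -> HIT, frames=[3,1,-] (faults so far: 2)
  step 3: ref 1 -> HIT, frames=[3,1,-] (faults so far: 2)
  step 4: ref 3 -> HIT, frames=[3,1,-] (faults so far: 2)
  step 5: ref 5 -> FAULT, frames=[3,1,5] (faults so far: 3)
  step 6: ref 5 -> HIT, frames=[3,1,5] (faults so far: 3)
  step 7: ref 6 -> FAULT, evict 3, frames=[6,1,5] (faults so far: 4)
  step 8: ref 5 -> HIT, frames=[6,1,5] (faults so far: 4)
  step 9: ref 6 -> HIT, frames=[6,1,5] (faults so far: 4)
  step 10: ref 1 -> HIT, frames=[6,1,5] (faults so far: 4)
  step 11: ref 2 -> FAULT, evict 1, frames=[6,2,5] (faults so far: 5)
  step 12: ref 6 -> HIT, frames=[6,2,5] (faults so far: 5)
  step 13: ref 3 -> FAULT, evict 5, frames=[6,2,3] (faults so far: 6)
  FIFO total faults: 6
--- LRU ---
  step 0: ref 3 -> FAULT, frames=[3,-,-] (faults so far: 1)
  step 1: ref 1 -> FAULT, frames=[3,1,-] (faults so far: 2)
  step 2: ref 3 -> HIT, frames=[3,1,-] (faults so far: 2)
  step 3: ref 1 -> HIT, frames=[3,1,-] (faults so far: 2)
  step 4: ref 3 -> HIT, frames=[3,1,-] (faults so far: 2)
  step 5: ref 5 -> FAULT, frames=[3,1,5] (faults so far: 3)
  step 6: ref 5 -> HIT, frames=[3,1,5] (faults so far: 3)
  step 7: ref 6 -> FAULT, evict 1, frames=[3,6,5] (faults so far: 4)
  step 8: ref 5 -> HIT, frames=[3,6,5] (faults so far: 4)
  step 9: ref 6 -> HIT, frames=[3,6,5] (faults so far: 4)
  step 10: ref 1 -> FAULT, evict 3, frames=[1,6,5] (faults so far: 5)
  step 11: ref 2 -> FAULT, evict 5, frames=[1,6,2] (faults so far: 6)
  step 12: ref 6 -> HIT, frames=[1,6,2] (faults so far: 6)
  step 13: ref 3 -> FAULT, evict 1, frames=[3,6,2] (faults so far: 7)
  LRU total faults: 7
--- Optimal ---
  step 0: ref 3 -> FAULT, frames=[3,-,-] (faults so far: 1)
  step 1: ref 1 -> FAULT, frames=[3,1,-] (faults so far: 2)
  step 2: ref 3 -> HIT, frames=[3,1,-] (faults so far: 2)
  step 3: ref 1 -> HIT, frames=[3,1,-] (faults so far: 2)
  step 4: ref 3 -> HIT, frames=[3,1,-] (faults so far: 2)
  step 5: ref 5 -> FAULT, frames=[3,1,5] (faults so far: 3)
  step 6: ref 5 -> HIT, frames=[3,1,5] (faults so far: 3)
  step 7: ref 6 -> FAULT, evict 3, frames=[6,1,5] (faults so far: 4)
  step 8: ref 5 -> HIT, frames=[6,1,5] (faults so far: 4)
  step 9: ref 6 -> HIT, frames=[6,1,5] (faults so far: 4)
  step 10: ref 1 -> HIT, frames=[6,1,5] (faults so far: 4)
  step 11: ref 2 -> FAULT, evict 1, frames=[6,2,5] (faults so far: 5)
  step 12: ref 6 -> HIT, frames=[6,2,5] (faults so far: 5)
  step 13: ref 3 -> FAULT, evict 2, frames=[6,3,5] (faults so far: 6)
  Optimal total faults: 6

Answer: 6 7 6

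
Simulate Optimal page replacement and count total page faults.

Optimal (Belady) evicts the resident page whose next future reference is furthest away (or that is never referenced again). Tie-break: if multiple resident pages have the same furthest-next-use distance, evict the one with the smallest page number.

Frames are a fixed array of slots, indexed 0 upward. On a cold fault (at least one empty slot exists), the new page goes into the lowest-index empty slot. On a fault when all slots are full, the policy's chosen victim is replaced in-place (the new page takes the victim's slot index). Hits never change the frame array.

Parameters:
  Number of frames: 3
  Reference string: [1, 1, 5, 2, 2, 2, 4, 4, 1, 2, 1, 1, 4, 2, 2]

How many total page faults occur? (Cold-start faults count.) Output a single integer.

Answer: 4

Derivation:
Step 0: ref 1 → FAULT, frames=[1,-,-]
Step 1: ref 1 → HIT, frames=[1,-,-]
Step 2: ref 5 → FAULT, frames=[1,5,-]
Step 3: ref 2 → FAULT, frames=[1,5,2]
Step 4: ref 2 → HIT, frames=[1,5,2]
Step 5: ref 2 → HIT, frames=[1,5,2]
Step 6: ref 4 → FAULT (evict 5), frames=[1,4,2]
Step 7: ref 4 → HIT, frames=[1,4,2]
Step 8: ref 1 → HIT, frames=[1,4,2]
Step 9: ref 2 → HIT, frames=[1,4,2]
Step 10: ref 1 → HIT, frames=[1,4,2]
Step 11: ref 1 → HIT, frames=[1,4,2]
Step 12: ref 4 → HIT, frames=[1,4,2]
Step 13: ref 2 → HIT, frames=[1,4,2]
Step 14: ref 2 → HIT, frames=[1,4,2]
Total faults: 4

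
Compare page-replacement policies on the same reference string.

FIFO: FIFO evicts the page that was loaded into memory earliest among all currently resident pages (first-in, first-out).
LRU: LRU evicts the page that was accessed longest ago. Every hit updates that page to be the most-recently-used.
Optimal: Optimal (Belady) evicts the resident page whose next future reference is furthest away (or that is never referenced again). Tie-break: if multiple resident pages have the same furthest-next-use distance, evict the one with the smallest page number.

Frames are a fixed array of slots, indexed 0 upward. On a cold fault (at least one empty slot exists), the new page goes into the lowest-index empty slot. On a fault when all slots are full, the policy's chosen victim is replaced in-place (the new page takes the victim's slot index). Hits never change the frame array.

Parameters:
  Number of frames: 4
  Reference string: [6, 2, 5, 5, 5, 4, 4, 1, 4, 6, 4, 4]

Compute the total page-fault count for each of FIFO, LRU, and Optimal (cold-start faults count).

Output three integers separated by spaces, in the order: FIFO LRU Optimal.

--- FIFO ---
  step 0: ref 6 -> FAULT, frames=[6,-,-,-] (faults so far: 1)
  step 1: ref 2 -> FAULT, frames=[6,2,-,-] (faults so far: 2)
  step 2: ref 5 -> FAULT, frames=[6,2,5,-] (faults so far: 3)
  step 3: ref 5 -> HIT, frames=[6,2,5,-] (faults so far: 3)
  step 4: ref 5 -> HIT, frames=[6,2,5,-] (faults so far: 3)
  step 5: ref 4 -> FAULT, frames=[6,2,5,4] (faults so far: 4)
  step 6: ref 4 -> HIT, frames=[6,2,5,4] (faults so far: 4)
  step 7: ref 1 -> FAULT, evict 6, frames=[1,2,5,4] (faults so far: 5)
  step 8: ref 4 -> HIT, frames=[1,2,5,4] (faults so far: 5)
  step 9: ref 6 -> FAULT, evict 2, frames=[1,6,5,4] (faults so far: 6)
  step 10: ref 4 -> HIT, frames=[1,6,5,4] (faults so far: 6)
  step 11: ref 4 -> HIT, frames=[1,6,5,4] (faults so far: 6)
  FIFO total faults: 6
--- LRU ---
  step 0: ref 6 -> FAULT, frames=[6,-,-,-] (faults so far: 1)
  step 1: ref 2 -> FAULT, frames=[6,2,-,-] (faults so far: 2)
  step 2: ref 5 -> FAULT, frames=[6,2,5,-] (faults so far: 3)
  step 3: ref 5 -> HIT, frames=[6,2,5,-] (faults so far: 3)
  step 4: ref 5 -> HIT, frames=[6,2,5,-] (faults so far: 3)
  step 5: ref 4 -> FAULT, frames=[6,2,5,4] (faults so far: 4)
  step 6: ref 4 -> HIT, frames=[6,2,5,4] (faults so far: 4)
  step 7: ref 1 -> FAULT, evict 6, frames=[1,2,5,4] (faults so far: 5)
  step 8: ref 4 -> HIT, frames=[1,2,5,4] (faults so far: 5)
  step 9: ref 6 -> FAULT, evict 2, frames=[1,6,5,4] (faults so far: 6)
  step 10: ref 4 -> HIT, frames=[1,6,5,4] (faults so far: 6)
  step 11: ref 4 -> HIT, frames=[1,6,5,4] (faults so far: 6)
  LRU total faults: 6
--- Optimal ---
  step 0: ref 6 -> FAULT, frames=[6,-,-,-] (faults so far: 1)
  step 1: ref 2 -> FAULT, frames=[6,2,-,-] (faults so far: 2)
  step 2: ref 5 -> FAULT, frames=[6,2,5,-] (faults so far: 3)
  step 3: ref 5 -> HIT, frames=[6,2,5,-] (faults so far: 3)
  step 4: ref 5 -> HIT, frames=[6,2,5,-] (faults so far: 3)
  step 5: ref 4 -> FAULT, frames=[6,2,5,4] (faults so far: 4)
  step 6: ref 4 -> HIT, frames=[6,2,5,4] (faults so far: 4)
  step 7: ref 1 -> FAULT, evict 2, frames=[6,1,5,4] (faults so far: 5)
  step 8: ref 4 -> HIT, frames=[6,1,5,4] (faults so far: 5)
  step 9: ref 6 -> HIT, frames=[6,1,5,4] (faults so far: 5)
  step 10: ref 4 -> HIT, frames=[6,1,5,4] (faults so far: 5)
  step 11: ref 4 -> HIT, frames=[6,1,5,4] (faults so far: 5)
  Optimal total faults: 5

Answer: 6 6 5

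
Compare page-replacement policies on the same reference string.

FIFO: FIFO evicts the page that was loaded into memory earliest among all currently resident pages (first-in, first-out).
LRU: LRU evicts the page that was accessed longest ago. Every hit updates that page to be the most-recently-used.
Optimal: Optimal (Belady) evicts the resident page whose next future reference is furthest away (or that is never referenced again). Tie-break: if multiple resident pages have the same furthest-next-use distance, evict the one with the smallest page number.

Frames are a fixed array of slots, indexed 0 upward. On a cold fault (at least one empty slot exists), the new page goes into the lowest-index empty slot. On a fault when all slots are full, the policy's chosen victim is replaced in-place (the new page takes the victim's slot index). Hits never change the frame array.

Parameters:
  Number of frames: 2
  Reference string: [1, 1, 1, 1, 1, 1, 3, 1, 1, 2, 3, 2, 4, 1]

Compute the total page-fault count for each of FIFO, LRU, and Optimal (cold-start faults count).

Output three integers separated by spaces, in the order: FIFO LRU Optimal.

--- FIFO ---
  step 0: ref 1 -> FAULT, frames=[1,-] (faults so far: 1)
  step 1: ref 1 -> HIT, frames=[1,-] (faults so far: 1)
  step 2: ref 1 -> HIT, frames=[1,-] (faults so far: 1)
  step 3: ref 1 -> HIT, frames=[1,-] (faults so far: 1)
  step 4: ref 1 -> HIT, frames=[1,-] (faults so far: 1)
  step 5: ref 1 -> HIT, frames=[1,-] (faults so far: 1)
  step 6: ref 3 -> FAULT, frames=[1,3] (faults so far: 2)
  step 7: ref 1 -> HIT, frames=[1,3] (faults so far: 2)
  step 8: ref 1 -> HIT, frames=[1,3] (faults so far: 2)
  step 9: ref 2 -> FAULT, evict 1, frames=[2,3] (faults so far: 3)
  step 10: ref 3 -> HIT, frames=[2,3] (faults so far: 3)
  step 11: ref 2 -> HIT, frames=[2,3] (faults so far: 3)
  step 12: ref 4 -> FAULT, evict 3, frames=[2,4] (faults so far: 4)
  step 13: ref 1 -> FAULT, evict 2, frames=[1,4] (faults so far: 5)
  FIFO total faults: 5
--- LRU ---
  step 0: ref 1 -> FAULT, frames=[1,-] (faults so far: 1)
  step 1: ref 1 -> HIT, frames=[1,-] (faults so far: 1)
  step 2: ref 1 -> HIT, frames=[1,-] (faults so far: 1)
  step 3: ref 1 -> HIT, frames=[1,-] (faults so far: 1)
  step 4: ref 1 -> HIT, frames=[1,-] (faults so far: 1)
  step 5: ref 1 -> HIT, frames=[1,-] (faults so far: 1)
  step 6: ref 3 -> FAULT, frames=[1,3] (faults so far: 2)
  step 7: ref 1 -> HIT, frames=[1,3] (faults so far: 2)
  step 8: ref 1 -> HIT, frames=[1,3] (faults so far: 2)
  step 9: ref 2 -> FAULT, evict 3, frames=[1,2] (faults so far: 3)
  step 10: ref 3 -> FAULT, evict 1, frames=[3,2] (faults so far: 4)
  step 11: ref 2 -> HIT, frames=[3,2] (faults so far: 4)
  step 12: ref 4 -> FAULT, evict 3, frames=[4,2] (faults so far: 5)
  step 13: ref 1 -> FAULT, evict 2, frames=[4,1] (faults so far: 6)
  LRU total faults: 6
--- Optimal ---
  step 0: ref 1 -> FAULT, frames=[1,-] (faults so far: 1)
  step 1: ref 1 -> HIT, frames=[1,-] (faults so far: 1)
  step 2: ref 1 -> HIT, frames=[1,-] (faults so far: 1)
  step 3: ref 1 -> HIT, frames=[1,-] (faults so far: 1)
  step 4: ref 1 -> HIT, frames=[1,-] (faults so far: 1)
  step 5: ref 1 -> HIT, frames=[1,-] (faults so far: 1)
  step 6: ref 3 -> FAULT, frames=[1,3] (faults so far: 2)
  step 7: ref 1 -> HIT, frames=[1,3] (faults so far: 2)
  step 8: ref 1 -> HIT, frames=[1,3] (faults so far: 2)
  step 9: ref 2 -> FAULT, evict 1, frames=[2,3] (faults so far: 3)
  step 10: ref 3 -> HIT, frames=[2,3] (faults so far: 3)
  step 11: ref 2 -> HIT, frames=[2,3] (faults so far: 3)
  step 12: ref 4 -> FAULT, evict 2, frames=[4,3] (faults so far: 4)
  step 13: ref 1 -> FAULT, evict 3, frames=[4,1] (faults so far: 5)
  Optimal total faults: 5

Answer: 5 6 5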